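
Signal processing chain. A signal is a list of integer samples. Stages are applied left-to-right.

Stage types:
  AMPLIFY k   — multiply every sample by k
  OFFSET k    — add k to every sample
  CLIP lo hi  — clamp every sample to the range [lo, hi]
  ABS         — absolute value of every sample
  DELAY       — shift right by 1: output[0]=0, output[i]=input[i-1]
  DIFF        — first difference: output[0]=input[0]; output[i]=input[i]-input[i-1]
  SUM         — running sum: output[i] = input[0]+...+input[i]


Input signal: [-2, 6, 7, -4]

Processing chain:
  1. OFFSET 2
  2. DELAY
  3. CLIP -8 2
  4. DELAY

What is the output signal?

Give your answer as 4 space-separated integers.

Input: [-2, 6, 7, -4]
Stage 1 (OFFSET 2): -2+2=0, 6+2=8, 7+2=9, -4+2=-2 -> [0, 8, 9, -2]
Stage 2 (DELAY): [0, 0, 8, 9] = [0, 0, 8, 9] -> [0, 0, 8, 9]
Stage 3 (CLIP -8 2): clip(0,-8,2)=0, clip(0,-8,2)=0, clip(8,-8,2)=2, clip(9,-8,2)=2 -> [0, 0, 2, 2]
Stage 4 (DELAY): [0, 0, 0, 2] = [0, 0, 0, 2] -> [0, 0, 0, 2]

Answer: 0 0 0 2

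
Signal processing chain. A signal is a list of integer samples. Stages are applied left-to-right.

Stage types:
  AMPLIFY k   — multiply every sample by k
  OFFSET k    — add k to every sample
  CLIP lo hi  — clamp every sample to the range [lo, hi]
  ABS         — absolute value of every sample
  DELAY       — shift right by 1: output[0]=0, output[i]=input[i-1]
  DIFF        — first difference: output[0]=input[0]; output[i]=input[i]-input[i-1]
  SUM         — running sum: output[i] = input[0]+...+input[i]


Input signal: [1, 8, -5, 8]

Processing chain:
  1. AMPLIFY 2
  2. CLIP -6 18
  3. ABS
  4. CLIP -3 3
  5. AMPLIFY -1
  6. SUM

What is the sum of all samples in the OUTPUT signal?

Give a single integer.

Input: [1, 8, -5, 8]
Stage 1 (AMPLIFY 2): 1*2=2, 8*2=16, -5*2=-10, 8*2=16 -> [2, 16, -10, 16]
Stage 2 (CLIP -6 18): clip(2,-6,18)=2, clip(16,-6,18)=16, clip(-10,-6,18)=-6, clip(16,-6,18)=16 -> [2, 16, -6, 16]
Stage 3 (ABS): |2|=2, |16|=16, |-6|=6, |16|=16 -> [2, 16, 6, 16]
Stage 4 (CLIP -3 3): clip(2,-3,3)=2, clip(16,-3,3)=3, clip(6,-3,3)=3, clip(16,-3,3)=3 -> [2, 3, 3, 3]
Stage 5 (AMPLIFY -1): 2*-1=-2, 3*-1=-3, 3*-1=-3, 3*-1=-3 -> [-2, -3, -3, -3]
Stage 6 (SUM): sum[0..0]=-2, sum[0..1]=-5, sum[0..2]=-8, sum[0..3]=-11 -> [-2, -5, -8, -11]
Output sum: -26

Answer: -26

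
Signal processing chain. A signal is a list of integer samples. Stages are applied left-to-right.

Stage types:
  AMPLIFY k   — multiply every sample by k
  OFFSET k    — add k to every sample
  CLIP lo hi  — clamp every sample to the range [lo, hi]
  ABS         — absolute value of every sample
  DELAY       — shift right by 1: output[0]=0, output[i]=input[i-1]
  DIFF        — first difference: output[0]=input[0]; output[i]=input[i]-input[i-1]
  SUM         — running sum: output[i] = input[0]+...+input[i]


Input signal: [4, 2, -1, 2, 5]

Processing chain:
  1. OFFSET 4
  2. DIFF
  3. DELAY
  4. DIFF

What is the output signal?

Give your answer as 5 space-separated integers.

Input: [4, 2, -1, 2, 5]
Stage 1 (OFFSET 4): 4+4=8, 2+4=6, -1+4=3, 2+4=6, 5+4=9 -> [8, 6, 3, 6, 9]
Stage 2 (DIFF): s[0]=8, 6-8=-2, 3-6=-3, 6-3=3, 9-6=3 -> [8, -2, -3, 3, 3]
Stage 3 (DELAY): [0, 8, -2, -3, 3] = [0, 8, -2, -3, 3] -> [0, 8, -2, -3, 3]
Stage 4 (DIFF): s[0]=0, 8-0=8, -2-8=-10, -3--2=-1, 3--3=6 -> [0, 8, -10, -1, 6]

Answer: 0 8 -10 -1 6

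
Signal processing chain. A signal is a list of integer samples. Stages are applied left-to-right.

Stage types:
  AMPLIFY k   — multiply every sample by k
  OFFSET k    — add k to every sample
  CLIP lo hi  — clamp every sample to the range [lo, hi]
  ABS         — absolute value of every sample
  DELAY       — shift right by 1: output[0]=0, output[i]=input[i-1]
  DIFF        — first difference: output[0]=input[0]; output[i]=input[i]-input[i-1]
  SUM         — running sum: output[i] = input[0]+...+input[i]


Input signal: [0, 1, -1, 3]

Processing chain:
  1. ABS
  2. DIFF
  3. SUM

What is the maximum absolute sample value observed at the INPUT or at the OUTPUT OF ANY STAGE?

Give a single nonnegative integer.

Input: [0, 1, -1, 3] (max |s|=3)
Stage 1 (ABS): |0|=0, |1|=1, |-1|=1, |3|=3 -> [0, 1, 1, 3] (max |s|=3)
Stage 2 (DIFF): s[0]=0, 1-0=1, 1-1=0, 3-1=2 -> [0, 1, 0, 2] (max |s|=2)
Stage 3 (SUM): sum[0..0]=0, sum[0..1]=1, sum[0..2]=1, sum[0..3]=3 -> [0, 1, 1, 3] (max |s|=3)
Overall max amplitude: 3

Answer: 3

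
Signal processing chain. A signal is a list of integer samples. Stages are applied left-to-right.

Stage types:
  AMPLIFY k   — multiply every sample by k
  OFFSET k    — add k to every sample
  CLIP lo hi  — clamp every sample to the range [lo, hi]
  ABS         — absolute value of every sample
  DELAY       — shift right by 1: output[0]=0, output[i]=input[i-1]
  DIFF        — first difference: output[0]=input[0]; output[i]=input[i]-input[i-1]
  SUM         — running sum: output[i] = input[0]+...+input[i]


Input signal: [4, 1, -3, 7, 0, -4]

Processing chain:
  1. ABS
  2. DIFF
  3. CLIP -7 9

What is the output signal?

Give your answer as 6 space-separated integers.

Input: [4, 1, -3, 7, 0, -4]
Stage 1 (ABS): |4|=4, |1|=1, |-3|=3, |7|=7, |0|=0, |-4|=4 -> [4, 1, 3, 7, 0, 4]
Stage 2 (DIFF): s[0]=4, 1-4=-3, 3-1=2, 7-3=4, 0-7=-7, 4-0=4 -> [4, -3, 2, 4, -7, 4]
Stage 3 (CLIP -7 9): clip(4,-7,9)=4, clip(-3,-7,9)=-3, clip(2,-7,9)=2, clip(4,-7,9)=4, clip(-7,-7,9)=-7, clip(4,-7,9)=4 -> [4, -3, 2, 4, -7, 4]

Answer: 4 -3 2 4 -7 4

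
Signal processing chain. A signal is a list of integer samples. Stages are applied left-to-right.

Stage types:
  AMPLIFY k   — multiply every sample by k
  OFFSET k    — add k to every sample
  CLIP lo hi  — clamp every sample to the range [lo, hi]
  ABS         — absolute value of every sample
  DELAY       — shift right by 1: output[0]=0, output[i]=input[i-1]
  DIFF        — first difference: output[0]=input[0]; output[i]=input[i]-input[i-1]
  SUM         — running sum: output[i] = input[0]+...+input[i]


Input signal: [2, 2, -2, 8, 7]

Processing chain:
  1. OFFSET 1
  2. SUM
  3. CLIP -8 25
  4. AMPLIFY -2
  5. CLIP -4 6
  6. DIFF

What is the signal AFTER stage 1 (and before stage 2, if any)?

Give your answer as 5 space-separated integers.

Answer: 3 3 -1 9 8

Derivation:
Input: [2, 2, -2, 8, 7]
Stage 1 (OFFSET 1): 2+1=3, 2+1=3, -2+1=-1, 8+1=9, 7+1=8 -> [3, 3, -1, 9, 8]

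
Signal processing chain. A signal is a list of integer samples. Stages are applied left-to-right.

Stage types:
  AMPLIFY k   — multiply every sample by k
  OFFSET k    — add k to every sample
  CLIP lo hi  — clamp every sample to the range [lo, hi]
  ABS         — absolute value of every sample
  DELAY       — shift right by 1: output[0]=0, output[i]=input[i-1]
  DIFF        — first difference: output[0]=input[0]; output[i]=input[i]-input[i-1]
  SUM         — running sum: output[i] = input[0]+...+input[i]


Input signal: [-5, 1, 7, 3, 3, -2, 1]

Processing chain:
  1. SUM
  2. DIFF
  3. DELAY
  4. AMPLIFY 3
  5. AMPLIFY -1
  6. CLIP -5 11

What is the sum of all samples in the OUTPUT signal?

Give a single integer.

Input: [-5, 1, 7, 3, 3, -2, 1]
Stage 1 (SUM): sum[0..0]=-5, sum[0..1]=-4, sum[0..2]=3, sum[0..3]=6, sum[0..4]=9, sum[0..5]=7, sum[0..6]=8 -> [-5, -4, 3, 6, 9, 7, 8]
Stage 2 (DIFF): s[0]=-5, -4--5=1, 3--4=7, 6-3=3, 9-6=3, 7-9=-2, 8-7=1 -> [-5, 1, 7, 3, 3, -2, 1]
Stage 3 (DELAY): [0, -5, 1, 7, 3, 3, -2] = [0, -5, 1, 7, 3, 3, -2] -> [0, -5, 1, 7, 3, 3, -2]
Stage 4 (AMPLIFY 3): 0*3=0, -5*3=-15, 1*3=3, 7*3=21, 3*3=9, 3*3=9, -2*3=-6 -> [0, -15, 3, 21, 9, 9, -6]
Stage 5 (AMPLIFY -1): 0*-1=0, -15*-1=15, 3*-1=-3, 21*-1=-21, 9*-1=-9, 9*-1=-9, -6*-1=6 -> [0, 15, -3, -21, -9, -9, 6]
Stage 6 (CLIP -5 11): clip(0,-5,11)=0, clip(15,-5,11)=11, clip(-3,-5,11)=-3, clip(-21,-5,11)=-5, clip(-9,-5,11)=-5, clip(-9,-5,11)=-5, clip(6,-5,11)=6 -> [0, 11, -3, -5, -5, -5, 6]
Output sum: -1

Answer: -1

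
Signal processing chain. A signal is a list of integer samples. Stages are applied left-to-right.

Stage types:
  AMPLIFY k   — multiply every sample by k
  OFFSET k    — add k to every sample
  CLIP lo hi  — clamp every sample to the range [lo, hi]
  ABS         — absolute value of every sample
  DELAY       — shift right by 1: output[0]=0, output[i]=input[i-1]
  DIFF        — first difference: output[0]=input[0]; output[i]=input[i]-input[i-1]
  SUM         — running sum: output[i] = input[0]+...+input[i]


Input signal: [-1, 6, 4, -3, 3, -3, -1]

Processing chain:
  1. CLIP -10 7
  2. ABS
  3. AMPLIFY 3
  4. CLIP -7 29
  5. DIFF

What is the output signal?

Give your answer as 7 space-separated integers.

Answer: 3 15 -6 -3 0 0 -6

Derivation:
Input: [-1, 6, 4, -3, 3, -3, -1]
Stage 1 (CLIP -10 7): clip(-1,-10,7)=-1, clip(6,-10,7)=6, clip(4,-10,7)=4, clip(-3,-10,7)=-3, clip(3,-10,7)=3, clip(-3,-10,7)=-3, clip(-1,-10,7)=-1 -> [-1, 6, 4, -3, 3, -3, -1]
Stage 2 (ABS): |-1|=1, |6|=6, |4|=4, |-3|=3, |3|=3, |-3|=3, |-1|=1 -> [1, 6, 4, 3, 3, 3, 1]
Stage 3 (AMPLIFY 3): 1*3=3, 6*3=18, 4*3=12, 3*3=9, 3*3=9, 3*3=9, 1*3=3 -> [3, 18, 12, 9, 9, 9, 3]
Stage 4 (CLIP -7 29): clip(3,-7,29)=3, clip(18,-7,29)=18, clip(12,-7,29)=12, clip(9,-7,29)=9, clip(9,-7,29)=9, clip(9,-7,29)=9, clip(3,-7,29)=3 -> [3, 18, 12, 9, 9, 9, 3]
Stage 5 (DIFF): s[0]=3, 18-3=15, 12-18=-6, 9-12=-3, 9-9=0, 9-9=0, 3-9=-6 -> [3, 15, -6, -3, 0, 0, -6]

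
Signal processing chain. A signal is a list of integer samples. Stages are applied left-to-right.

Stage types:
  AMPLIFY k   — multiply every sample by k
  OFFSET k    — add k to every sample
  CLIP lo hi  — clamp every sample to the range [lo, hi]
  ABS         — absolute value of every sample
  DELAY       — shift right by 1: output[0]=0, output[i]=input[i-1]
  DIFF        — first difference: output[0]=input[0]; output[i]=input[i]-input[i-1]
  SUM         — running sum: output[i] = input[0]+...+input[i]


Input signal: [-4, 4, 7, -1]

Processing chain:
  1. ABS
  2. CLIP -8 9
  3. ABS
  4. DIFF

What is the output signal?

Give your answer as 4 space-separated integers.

Answer: 4 0 3 -6

Derivation:
Input: [-4, 4, 7, -1]
Stage 1 (ABS): |-4|=4, |4|=4, |7|=7, |-1|=1 -> [4, 4, 7, 1]
Stage 2 (CLIP -8 9): clip(4,-8,9)=4, clip(4,-8,9)=4, clip(7,-8,9)=7, clip(1,-8,9)=1 -> [4, 4, 7, 1]
Stage 3 (ABS): |4|=4, |4|=4, |7|=7, |1|=1 -> [4, 4, 7, 1]
Stage 4 (DIFF): s[0]=4, 4-4=0, 7-4=3, 1-7=-6 -> [4, 0, 3, -6]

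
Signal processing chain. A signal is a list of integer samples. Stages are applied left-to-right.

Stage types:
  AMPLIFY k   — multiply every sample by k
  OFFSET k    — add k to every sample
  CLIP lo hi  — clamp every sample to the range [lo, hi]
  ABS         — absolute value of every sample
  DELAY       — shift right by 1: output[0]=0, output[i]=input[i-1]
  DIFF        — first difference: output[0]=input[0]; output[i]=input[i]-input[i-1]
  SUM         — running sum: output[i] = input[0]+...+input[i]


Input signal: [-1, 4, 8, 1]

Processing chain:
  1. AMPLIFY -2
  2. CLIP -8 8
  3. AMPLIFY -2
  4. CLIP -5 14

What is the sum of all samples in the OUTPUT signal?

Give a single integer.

Input: [-1, 4, 8, 1]
Stage 1 (AMPLIFY -2): -1*-2=2, 4*-2=-8, 8*-2=-16, 1*-2=-2 -> [2, -8, -16, -2]
Stage 2 (CLIP -8 8): clip(2,-8,8)=2, clip(-8,-8,8)=-8, clip(-16,-8,8)=-8, clip(-2,-8,8)=-2 -> [2, -8, -8, -2]
Stage 3 (AMPLIFY -2): 2*-2=-4, -8*-2=16, -8*-2=16, -2*-2=4 -> [-4, 16, 16, 4]
Stage 4 (CLIP -5 14): clip(-4,-5,14)=-4, clip(16,-5,14)=14, clip(16,-5,14)=14, clip(4,-5,14)=4 -> [-4, 14, 14, 4]
Output sum: 28

Answer: 28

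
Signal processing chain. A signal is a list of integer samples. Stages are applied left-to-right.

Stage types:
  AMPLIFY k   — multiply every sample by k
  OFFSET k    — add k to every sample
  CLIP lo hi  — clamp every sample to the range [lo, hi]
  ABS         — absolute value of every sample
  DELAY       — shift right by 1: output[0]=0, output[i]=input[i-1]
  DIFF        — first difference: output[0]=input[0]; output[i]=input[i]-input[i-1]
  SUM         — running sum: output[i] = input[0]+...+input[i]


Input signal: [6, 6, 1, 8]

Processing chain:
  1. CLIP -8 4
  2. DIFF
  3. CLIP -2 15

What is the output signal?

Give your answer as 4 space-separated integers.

Input: [6, 6, 1, 8]
Stage 1 (CLIP -8 4): clip(6,-8,4)=4, clip(6,-8,4)=4, clip(1,-8,4)=1, clip(8,-8,4)=4 -> [4, 4, 1, 4]
Stage 2 (DIFF): s[0]=4, 4-4=0, 1-4=-3, 4-1=3 -> [4, 0, -3, 3]
Stage 3 (CLIP -2 15): clip(4,-2,15)=4, clip(0,-2,15)=0, clip(-3,-2,15)=-2, clip(3,-2,15)=3 -> [4, 0, -2, 3]

Answer: 4 0 -2 3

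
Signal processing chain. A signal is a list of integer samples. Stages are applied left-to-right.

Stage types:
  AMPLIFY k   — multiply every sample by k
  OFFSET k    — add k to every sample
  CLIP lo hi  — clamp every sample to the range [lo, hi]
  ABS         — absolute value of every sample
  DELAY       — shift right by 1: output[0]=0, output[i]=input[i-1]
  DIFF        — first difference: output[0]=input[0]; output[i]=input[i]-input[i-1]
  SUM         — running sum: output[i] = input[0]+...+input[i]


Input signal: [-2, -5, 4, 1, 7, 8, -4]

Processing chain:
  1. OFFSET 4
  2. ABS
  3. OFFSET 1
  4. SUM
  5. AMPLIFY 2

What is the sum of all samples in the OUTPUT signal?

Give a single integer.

Input: [-2, -5, 4, 1, 7, 8, -4]
Stage 1 (OFFSET 4): -2+4=2, -5+4=-1, 4+4=8, 1+4=5, 7+4=11, 8+4=12, -4+4=0 -> [2, -1, 8, 5, 11, 12, 0]
Stage 2 (ABS): |2|=2, |-1|=1, |8|=8, |5|=5, |11|=11, |12|=12, |0|=0 -> [2, 1, 8, 5, 11, 12, 0]
Stage 3 (OFFSET 1): 2+1=3, 1+1=2, 8+1=9, 5+1=6, 11+1=12, 12+1=13, 0+1=1 -> [3, 2, 9, 6, 12, 13, 1]
Stage 4 (SUM): sum[0..0]=3, sum[0..1]=5, sum[0..2]=14, sum[0..3]=20, sum[0..4]=32, sum[0..5]=45, sum[0..6]=46 -> [3, 5, 14, 20, 32, 45, 46]
Stage 5 (AMPLIFY 2): 3*2=6, 5*2=10, 14*2=28, 20*2=40, 32*2=64, 45*2=90, 46*2=92 -> [6, 10, 28, 40, 64, 90, 92]
Output sum: 330

Answer: 330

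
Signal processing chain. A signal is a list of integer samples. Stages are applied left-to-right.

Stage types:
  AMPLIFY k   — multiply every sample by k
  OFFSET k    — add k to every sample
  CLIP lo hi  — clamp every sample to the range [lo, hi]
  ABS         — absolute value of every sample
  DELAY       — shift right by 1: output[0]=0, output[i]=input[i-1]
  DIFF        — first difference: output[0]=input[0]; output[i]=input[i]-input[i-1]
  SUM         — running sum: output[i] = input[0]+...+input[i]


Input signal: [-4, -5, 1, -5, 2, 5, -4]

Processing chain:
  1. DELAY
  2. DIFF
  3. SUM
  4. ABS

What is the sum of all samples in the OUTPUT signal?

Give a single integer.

Input: [-4, -5, 1, -5, 2, 5, -4]
Stage 1 (DELAY): [0, -4, -5, 1, -5, 2, 5] = [0, -4, -5, 1, -5, 2, 5] -> [0, -4, -5, 1, -5, 2, 5]
Stage 2 (DIFF): s[0]=0, -4-0=-4, -5--4=-1, 1--5=6, -5-1=-6, 2--5=7, 5-2=3 -> [0, -4, -1, 6, -6, 7, 3]
Stage 3 (SUM): sum[0..0]=0, sum[0..1]=-4, sum[0..2]=-5, sum[0..3]=1, sum[0..4]=-5, sum[0..5]=2, sum[0..6]=5 -> [0, -4, -5, 1, -5, 2, 5]
Stage 4 (ABS): |0|=0, |-4|=4, |-5|=5, |1|=1, |-5|=5, |2|=2, |5|=5 -> [0, 4, 5, 1, 5, 2, 5]
Output sum: 22

Answer: 22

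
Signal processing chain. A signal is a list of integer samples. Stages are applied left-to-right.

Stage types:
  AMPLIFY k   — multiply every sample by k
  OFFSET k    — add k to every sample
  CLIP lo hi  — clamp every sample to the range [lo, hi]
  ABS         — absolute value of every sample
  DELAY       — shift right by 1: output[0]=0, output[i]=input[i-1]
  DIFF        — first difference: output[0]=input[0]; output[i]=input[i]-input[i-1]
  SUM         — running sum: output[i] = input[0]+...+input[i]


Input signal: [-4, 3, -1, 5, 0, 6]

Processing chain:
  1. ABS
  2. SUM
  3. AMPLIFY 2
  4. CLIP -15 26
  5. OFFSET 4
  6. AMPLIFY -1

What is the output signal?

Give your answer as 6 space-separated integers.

Input: [-4, 3, -1, 5, 0, 6]
Stage 1 (ABS): |-4|=4, |3|=3, |-1|=1, |5|=5, |0|=0, |6|=6 -> [4, 3, 1, 5, 0, 6]
Stage 2 (SUM): sum[0..0]=4, sum[0..1]=7, sum[0..2]=8, sum[0..3]=13, sum[0..4]=13, sum[0..5]=19 -> [4, 7, 8, 13, 13, 19]
Stage 3 (AMPLIFY 2): 4*2=8, 7*2=14, 8*2=16, 13*2=26, 13*2=26, 19*2=38 -> [8, 14, 16, 26, 26, 38]
Stage 4 (CLIP -15 26): clip(8,-15,26)=8, clip(14,-15,26)=14, clip(16,-15,26)=16, clip(26,-15,26)=26, clip(26,-15,26)=26, clip(38,-15,26)=26 -> [8, 14, 16, 26, 26, 26]
Stage 5 (OFFSET 4): 8+4=12, 14+4=18, 16+4=20, 26+4=30, 26+4=30, 26+4=30 -> [12, 18, 20, 30, 30, 30]
Stage 6 (AMPLIFY -1): 12*-1=-12, 18*-1=-18, 20*-1=-20, 30*-1=-30, 30*-1=-30, 30*-1=-30 -> [-12, -18, -20, -30, -30, -30]

Answer: -12 -18 -20 -30 -30 -30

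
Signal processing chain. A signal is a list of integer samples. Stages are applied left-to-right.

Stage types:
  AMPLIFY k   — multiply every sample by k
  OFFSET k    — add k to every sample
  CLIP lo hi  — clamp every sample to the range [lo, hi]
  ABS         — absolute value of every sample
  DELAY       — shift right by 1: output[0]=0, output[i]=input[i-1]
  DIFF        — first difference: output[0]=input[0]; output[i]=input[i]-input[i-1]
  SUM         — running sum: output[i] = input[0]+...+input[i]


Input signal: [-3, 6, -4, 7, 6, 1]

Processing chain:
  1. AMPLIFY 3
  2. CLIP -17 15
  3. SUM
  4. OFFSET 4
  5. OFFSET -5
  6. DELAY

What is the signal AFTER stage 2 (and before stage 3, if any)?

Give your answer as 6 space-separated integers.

Input: [-3, 6, -4, 7, 6, 1]
Stage 1 (AMPLIFY 3): -3*3=-9, 6*3=18, -4*3=-12, 7*3=21, 6*3=18, 1*3=3 -> [-9, 18, -12, 21, 18, 3]
Stage 2 (CLIP -17 15): clip(-9,-17,15)=-9, clip(18,-17,15)=15, clip(-12,-17,15)=-12, clip(21,-17,15)=15, clip(18,-17,15)=15, clip(3,-17,15)=3 -> [-9, 15, -12, 15, 15, 3]

Answer: -9 15 -12 15 15 3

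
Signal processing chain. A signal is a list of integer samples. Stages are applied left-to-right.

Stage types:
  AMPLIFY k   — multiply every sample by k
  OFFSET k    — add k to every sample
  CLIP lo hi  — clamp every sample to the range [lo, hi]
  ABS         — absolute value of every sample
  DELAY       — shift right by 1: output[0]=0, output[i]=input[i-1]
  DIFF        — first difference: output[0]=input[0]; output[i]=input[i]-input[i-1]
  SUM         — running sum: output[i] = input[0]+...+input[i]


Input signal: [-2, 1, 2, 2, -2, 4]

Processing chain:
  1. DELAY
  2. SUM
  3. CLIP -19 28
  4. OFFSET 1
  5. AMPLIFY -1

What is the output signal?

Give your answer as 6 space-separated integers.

Input: [-2, 1, 2, 2, -2, 4]
Stage 1 (DELAY): [0, -2, 1, 2, 2, -2] = [0, -2, 1, 2, 2, -2] -> [0, -2, 1, 2, 2, -2]
Stage 2 (SUM): sum[0..0]=0, sum[0..1]=-2, sum[0..2]=-1, sum[0..3]=1, sum[0..4]=3, sum[0..5]=1 -> [0, -2, -1, 1, 3, 1]
Stage 3 (CLIP -19 28): clip(0,-19,28)=0, clip(-2,-19,28)=-2, clip(-1,-19,28)=-1, clip(1,-19,28)=1, clip(3,-19,28)=3, clip(1,-19,28)=1 -> [0, -2, -1, 1, 3, 1]
Stage 4 (OFFSET 1): 0+1=1, -2+1=-1, -1+1=0, 1+1=2, 3+1=4, 1+1=2 -> [1, -1, 0, 2, 4, 2]
Stage 5 (AMPLIFY -1): 1*-1=-1, -1*-1=1, 0*-1=0, 2*-1=-2, 4*-1=-4, 2*-1=-2 -> [-1, 1, 0, -2, -4, -2]

Answer: -1 1 0 -2 -4 -2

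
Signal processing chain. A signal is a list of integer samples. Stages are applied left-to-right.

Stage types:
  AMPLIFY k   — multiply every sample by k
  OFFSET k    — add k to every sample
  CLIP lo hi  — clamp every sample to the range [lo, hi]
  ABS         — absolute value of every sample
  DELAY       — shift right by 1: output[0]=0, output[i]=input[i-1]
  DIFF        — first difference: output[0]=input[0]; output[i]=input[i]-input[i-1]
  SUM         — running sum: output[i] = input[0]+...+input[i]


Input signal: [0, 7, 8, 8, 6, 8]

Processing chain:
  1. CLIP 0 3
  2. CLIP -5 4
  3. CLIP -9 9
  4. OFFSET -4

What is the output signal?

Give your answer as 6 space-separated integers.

Input: [0, 7, 8, 8, 6, 8]
Stage 1 (CLIP 0 3): clip(0,0,3)=0, clip(7,0,3)=3, clip(8,0,3)=3, clip(8,0,3)=3, clip(6,0,3)=3, clip(8,0,3)=3 -> [0, 3, 3, 3, 3, 3]
Stage 2 (CLIP -5 4): clip(0,-5,4)=0, clip(3,-5,4)=3, clip(3,-5,4)=3, clip(3,-5,4)=3, clip(3,-5,4)=3, clip(3,-5,4)=3 -> [0, 3, 3, 3, 3, 3]
Stage 3 (CLIP -9 9): clip(0,-9,9)=0, clip(3,-9,9)=3, clip(3,-9,9)=3, clip(3,-9,9)=3, clip(3,-9,9)=3, clip(3,-9,9)=3 -> [0, 3, 3, 3, 3, 3]
Stage 4 (OFFSET -4): 0+-4=-4, 3+-4=-1, 3+-4=-1, 3+-4=-1, 3+-4=-1, 3+-4=-1 -> [-4, -1, -1, -1, -1, -1]

Answer: -4 -1 -1 -1 -1 -1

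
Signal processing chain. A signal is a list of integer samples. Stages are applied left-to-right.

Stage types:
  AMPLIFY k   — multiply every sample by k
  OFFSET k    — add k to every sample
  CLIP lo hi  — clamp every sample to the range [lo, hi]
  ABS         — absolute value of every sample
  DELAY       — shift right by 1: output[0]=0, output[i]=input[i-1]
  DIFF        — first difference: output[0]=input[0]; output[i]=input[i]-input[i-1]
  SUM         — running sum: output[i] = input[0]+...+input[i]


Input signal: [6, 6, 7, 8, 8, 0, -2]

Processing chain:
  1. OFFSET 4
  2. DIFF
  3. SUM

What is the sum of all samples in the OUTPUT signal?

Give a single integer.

Answer: 61

Derivation:
Input: [6, 6, 7, 8, 8, 0, -2]
Stage 1 (OFFSET 4): 6+4=10, 6+4=10, 7+4=11, 8+4=12, 8+4=12, 0+4=4, -2+4=2 -> [10, 10, 11, 12, 12, 4, 2]
Stage 2 (DIFF): s[0]=10, 10-10=0, 11-10=1, 12-11=1, 12-12=0, 4-12=-8, 2-4=-2 -> [10, 0, 1, 1, 0, -8, -2]
Stage 3 (SUM): sum[0..0]=10, sum[0..1]=10, sum[0..2]=11, sum[0..3]=12, sum[0..4]=12, sum[0..5]=4, sum[0..6]=2 -> [10, 10, 11, 12, 12, 4, 2]
Output sum: 61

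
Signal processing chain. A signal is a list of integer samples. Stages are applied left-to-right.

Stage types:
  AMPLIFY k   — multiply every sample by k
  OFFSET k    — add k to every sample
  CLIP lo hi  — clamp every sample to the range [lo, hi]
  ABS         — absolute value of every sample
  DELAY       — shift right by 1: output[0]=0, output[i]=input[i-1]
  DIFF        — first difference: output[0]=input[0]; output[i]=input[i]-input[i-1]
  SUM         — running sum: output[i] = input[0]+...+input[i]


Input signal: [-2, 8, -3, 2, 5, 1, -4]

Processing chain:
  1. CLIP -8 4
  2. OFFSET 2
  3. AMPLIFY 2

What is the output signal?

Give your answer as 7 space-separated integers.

Input: [-2, 8, -3, 2, 5, 1, -4]
Stage 1 (CLIP -8 4): clip(-2,-8,4)=-2, clip(8,-8,4)=4, clip(-3,-8,4)=-3, clip(2,-8,4)=2, clip(5,-8,4)=4, clip(1,-8,4)=1, clip(-4,-8,4)=-4 -> [-2, 4, -3, 2, 4, 1, -4]
Stage 2 (OFFSET 2): -2+2=0, 4+2=6, -3+2=-1, 2+2=4, 4+2=6, 1+2=3, -4+2=-2 -> [0, 6, -1, 4, 6, 3, -2]
Stage 3 (AMPLIFY 2): 0*2=0, 6*2=12, -1*2=-2, 4*2=8, 6*2=12, 3*2=6, -2*2=-4 -> [0, 12, -2, 8, 12, 6, -4]

Answer: 0 12 -2 8 12 6 -4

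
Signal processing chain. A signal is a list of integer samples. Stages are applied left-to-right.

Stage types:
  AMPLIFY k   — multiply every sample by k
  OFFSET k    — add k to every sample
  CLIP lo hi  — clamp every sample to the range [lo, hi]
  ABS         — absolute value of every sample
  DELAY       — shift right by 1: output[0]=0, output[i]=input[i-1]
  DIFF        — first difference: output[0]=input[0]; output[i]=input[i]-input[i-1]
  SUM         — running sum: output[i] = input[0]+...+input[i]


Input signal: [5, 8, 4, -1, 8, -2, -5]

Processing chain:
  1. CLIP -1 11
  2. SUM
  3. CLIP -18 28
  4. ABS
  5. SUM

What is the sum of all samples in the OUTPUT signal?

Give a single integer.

Answer: 402

Derivation:
Input: [5, 8, 4, -1, 8, -2, -5]
Stage 1 (CLIP -1 11): clip(5,-1,11)=5, clip(8,-1,11)=8, clip(4,-1,11)=4, clip(-1,-1,11)=-1, clip(8,-1,11)=8, clip(-2,-1,11)=-1, clip(-5,-1,11)=-1 -> [5, 8, 4, -1, 8, -1, -1]
Stage 2 (SUM): sum[0..0]=5, sum[0..1]=13, sum[0..2]=17, sum[0..3]=16, sum[0..4]=24, sum[0..5]=23, sum[0..6]=22 -> [5, 13, 17, 16, 24, 23, 22]
Stage 3 (CLIP -18 28): clip(5,-18,28)=5, clip(13,-18,28)=13, clip(17,-18,28)=17, clip(16,-18,28)=16, clip(24,-18,28)=24, clip(23,-18,28)=23, clip(22,-18,28)=22 -> [5, 13, 17, 16, 24, 23, 22]
Stage 4 (ABS): |5|=5, |13|=13, |17|=17, |16|=16, |24|=24, |23|=23, |22|=22 -> [5, 13, 17, 16, 24, 23, 22]
Stage 5 (SUM): sum[0..0]=5, sum[0..1]=18, sum[0..2]=35, sum[0..3]=51, sum[0..4]=75, sum[0..5]=98, sum[0..6]=120 -> [5, 18, 35, 51, 75, 98, 120]
Output sum: 402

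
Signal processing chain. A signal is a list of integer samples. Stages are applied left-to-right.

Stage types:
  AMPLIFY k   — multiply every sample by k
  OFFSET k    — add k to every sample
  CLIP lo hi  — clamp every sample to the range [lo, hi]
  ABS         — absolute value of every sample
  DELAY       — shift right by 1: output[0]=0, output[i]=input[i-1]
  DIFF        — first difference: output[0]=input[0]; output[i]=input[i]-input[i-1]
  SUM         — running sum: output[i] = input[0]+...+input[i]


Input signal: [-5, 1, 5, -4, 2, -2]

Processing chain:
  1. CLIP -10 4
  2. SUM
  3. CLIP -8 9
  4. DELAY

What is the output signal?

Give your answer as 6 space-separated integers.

Input: [-5, 1, 5, -4, 2, -2]
Stage 1 (CLIP -10 4): clip(-5,-10,4)=-5, clip(1,-10,4)=1, clip(5,-10,4)=4, clip(-4,-10,4)=-4, clip(2,-10,4)=2, clip(-2,-10,4)=-2 -> [-5, 1, 4, -4, 2, -2]
Stage 2 (SUM): sum[0..0]=-5, sum[0..1]=-4, sum[0..2]=0, sum[0..3]=-4, sum[0..4]=-2, sum[0..5]=-4 -> [-5, -4, 0, -4, -2, -4]
Stage 3 (CLIP -8 9): clip(-5,-8,9)=-5, clip(-4,-8,9)=-4, clip(0,-8,9)=0, clip(-4,-8,9)=-4, clip(-2,-8,9)=-2, clip(-4,-8,9)=-4 -> [-5, -4, 0, -4, -2, -4]
Stage 4 (DELAY): [0, -5, -4, 0, -4, -2] = [0, -5, -4, 0, -4, -2] -> [0, -5, -4, 0, -4, -2]

Answer: 0 -5 -4 0 -4 -2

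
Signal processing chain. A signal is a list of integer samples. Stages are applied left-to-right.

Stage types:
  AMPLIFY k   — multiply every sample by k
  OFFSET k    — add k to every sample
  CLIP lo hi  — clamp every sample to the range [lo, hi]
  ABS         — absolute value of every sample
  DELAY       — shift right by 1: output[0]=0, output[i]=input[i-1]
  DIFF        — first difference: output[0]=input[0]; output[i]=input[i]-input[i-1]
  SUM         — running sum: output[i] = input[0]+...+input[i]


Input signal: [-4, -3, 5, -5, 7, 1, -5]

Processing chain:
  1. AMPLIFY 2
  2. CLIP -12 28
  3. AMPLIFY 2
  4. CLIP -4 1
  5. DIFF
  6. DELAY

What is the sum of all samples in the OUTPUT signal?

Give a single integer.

Input: [-4, -3, 5, -5, 7, 1, -5]
Stage 1 (AMPLIFY 2): -4*2=-8, -3*2=-6, 5*2=10, -5*2=-10, 7*2=14, 1*2=2, -5*2=-10 -> [-8, -6, 10, -10, 14, 2, -10]
Stage 2 (CLIP -12 28): clip(-8,-12,28)=-8, clip(-6,-12,28)=-6, clip(10,-12,28)=10, clip(-10,-12,28)=-10, clip(14,-12,28)=14, clip(2,-12,28)=2, clip(-10,-12,28)=-10 -> [-8, -6, 10, -10, 14, 2, -10]
Stage 3 (AMPLIFY 2): -8*2=-16, -6*2=-12, 10*2=20, -10*2=-20, 14*2=28, 2*2=4, -10*2=-20 -> [-16, -12, 20, -20, 28, 4, -20]
Stage 4 (CLIP -4 1): clip(-16,-4,1)=-4, clip(-12,-4,1)=-4, clip(20,-4,1)=1, clip(-20,-4,1)=-4, clip(28,-4,1)=1, clip(4,-4,1)=1, clip(-20,-4,1)=-4 -> [-4, -4, 1, -4, 1, 1, -4]
Stage 5 (DIFF): s[0]=-4, -4--4=0, 1--4=5, -4-1=-5, 1--4=5, 1-1=0, -4-1=-5 -> [-4, 0, 5, -5, 5, 0, -5]
Stage 6 (DELAY): [0, -4, 0, 5, -5, 5, 0] = [0, -4, 0, 5, -5, 5, 0] -> [0, -4, 0, 5, -5, 5, 0]
Output sum: 1

Answer: 1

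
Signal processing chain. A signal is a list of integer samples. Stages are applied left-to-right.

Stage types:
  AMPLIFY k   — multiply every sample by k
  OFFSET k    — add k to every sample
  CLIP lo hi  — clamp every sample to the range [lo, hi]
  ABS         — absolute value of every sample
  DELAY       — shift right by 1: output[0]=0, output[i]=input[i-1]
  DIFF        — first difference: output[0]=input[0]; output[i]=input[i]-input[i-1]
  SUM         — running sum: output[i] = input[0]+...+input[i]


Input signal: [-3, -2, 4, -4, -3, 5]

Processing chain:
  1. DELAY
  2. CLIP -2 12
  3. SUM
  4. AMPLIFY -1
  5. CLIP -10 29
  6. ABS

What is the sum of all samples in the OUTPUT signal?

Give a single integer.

Answer: 12

Derivation:
Input: [-3, -2, 4, -4, -3, 5]
Stage 1 (DELAY): [0, -3, -2, 4, -4, -3] = [0, -3, -2, 4, -4, -3] -> [0, -3, -2, 4, -4, -3]
Stage 2 (CLIP -2 12): clip(0,-2,12)=0, clip(-3,-2,12)=-2, clip(-2,-2,12)=-2, clip(4,-2,12)=4, clip(-4,-2,12)=-2, clip(-3,-2,12)=-2 -> [0, -2, -2, 4, -2, -2]
Stage 3 (SUM): sum[0..0]=0, sum[0..1]=-2, sum[0..2]=-4, sum[0..3]=0, sum[0..4]=-2, sum[0..5]=-4 -> [0, -2, -4, 0, -2, -4]
Stage 4 (AMPLIFY -1): 0*-1=0, -2*-1=2, -4*-1=4, 0*-1=0, -2*-1=2, -4*-1=4 -> [0, 2, 4, 0, 2, 4]
Stage 5 (CLIP -10 29): clip(0,-10,29)=0, clip(2,-10,29)=2, clip(4,-10,29)=4, clip(0,-10,29)=0, clip(2,-10,29)=2, clip(4,-10,29)=4 -> [0, 2, 4, 0, 2, 4]
Stage 6 (ABS): |0|=0, |2|=2, |4|=4, |0|=0, |2|=2, |4|=4 -> [0, 2, 4, 0, 2, 4]
Output sum: 12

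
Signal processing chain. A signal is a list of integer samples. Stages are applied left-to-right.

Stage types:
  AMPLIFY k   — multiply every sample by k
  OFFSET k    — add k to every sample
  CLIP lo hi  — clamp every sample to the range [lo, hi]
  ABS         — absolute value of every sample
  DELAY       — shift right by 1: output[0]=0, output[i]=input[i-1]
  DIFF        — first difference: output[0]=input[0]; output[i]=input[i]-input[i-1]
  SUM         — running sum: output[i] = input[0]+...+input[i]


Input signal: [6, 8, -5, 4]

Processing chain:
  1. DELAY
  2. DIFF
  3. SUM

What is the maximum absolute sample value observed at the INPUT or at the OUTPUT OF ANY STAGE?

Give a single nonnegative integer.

Answer: 13

Derivation:
Input: [6, 8, -5, 4] (max |s|=8)
Stage 1 (DELAY): [0, 6, 8, -5] = [0, 6, 8, -5] -> [0, 6, 8, -5] (max |s|=8)
Stage 2 (DIFF): s[0]=0, 6-0=6, 8-6=2, -5-8=-13 -> [0, 6, 2, -13] (max |s|=13)
Stage 3 (SUM): sum[0..0]=0, sum[0..1]=6, sum[0..2]=8, sum[0..3]=-5 -> [0, 6, 8, -5] (max |s|=8)
Overall max amplitude: 13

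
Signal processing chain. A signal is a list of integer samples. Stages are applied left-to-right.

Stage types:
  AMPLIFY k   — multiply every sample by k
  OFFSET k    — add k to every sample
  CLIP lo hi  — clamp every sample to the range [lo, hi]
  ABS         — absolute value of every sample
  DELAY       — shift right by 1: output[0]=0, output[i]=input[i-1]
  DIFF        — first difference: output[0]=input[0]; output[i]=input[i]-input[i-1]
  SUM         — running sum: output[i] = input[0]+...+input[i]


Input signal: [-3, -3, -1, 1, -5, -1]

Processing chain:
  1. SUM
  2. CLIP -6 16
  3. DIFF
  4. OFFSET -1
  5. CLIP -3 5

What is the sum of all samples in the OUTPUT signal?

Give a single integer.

Input: [-3, -3, -1, 1, -5, -1]
Stage 1 (SUM): sum[0..0]=-3, sum[0..1]=-6, sum[0..2]=-7, sum[0..3]=-6, sum[0..4]=-11, sum[0..5]=-12 -> [-3, -6, -7, -6, -11, -12]
Stage 2 (CLIP -6 16): clip(-3,-6,16)=-3, clip(-6,-6,16)=-6, clip(-7,-6,16)=-6, clip(-6,-6,16)=-6, clip(-11,-6,16)=-6, clip(-12,-6,16)=-6 -> [-3, -6, -6, -6, -6, -6]
Stage 3 (DIFF): s[0]=-3, -6--3=-3, -6--6=0, -6--6=0, -6--6=0, -6--6=0 -> [-3, -3, 0, 0, 0, 0]
Stage 4 (OFFSET -1): -3+-1=-4, -3+-1=-4, 0+-1=-1, 0+-1=-1, 0+-1=-1, 0+-1=-1 -> [-4, -4, -1, -1, -1, -1]
Stage 5 (CLIP -3 5): clip(-4,-3,5)=-3, clip(-4,-3,5)=-3, clip(-1,-3,5)=-1, clip(-1,-3,5)=-1, clip(-1,-3,5)=-1, clip(-1,-3,5)=-1 -> [-3, -3, -1, -1, -1, -1]
Output sum: -10

Answer: -10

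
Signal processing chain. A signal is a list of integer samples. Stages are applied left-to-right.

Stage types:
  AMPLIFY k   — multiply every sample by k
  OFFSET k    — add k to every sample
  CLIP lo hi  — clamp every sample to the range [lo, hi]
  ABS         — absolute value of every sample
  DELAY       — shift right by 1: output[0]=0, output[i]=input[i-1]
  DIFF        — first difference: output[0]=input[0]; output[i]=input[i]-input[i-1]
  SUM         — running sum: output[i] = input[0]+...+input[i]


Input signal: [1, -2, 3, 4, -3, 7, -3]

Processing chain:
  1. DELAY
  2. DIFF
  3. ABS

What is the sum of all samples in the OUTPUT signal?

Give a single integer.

Input: [1, -2, 3, 4, -3, 7, -3]
Stage 1 (DELAY): [0, 1, -2, 3, 4, -3, 7] = [0, 1, -2, 3, 4, -3, 7] -> [0, 1, -2, 3, 4, -3, 7]
Stage 2 (DIFF): s[0]=0, 1-0=1, -2-1=-3, 3--2=5, 4-3=1, -3-4=-7, 7--3=10 -> [0, 1, -3, 5, 1, -7, 10]
Stage 3 (ABS): |0|=0, |1|=1, |-3|=3, |5|=5, |1|=1, |-7|=7, |10|=10 -> [0, 1, 3, 5, 1, 7, 10]
Output sum: 27

Answer: 27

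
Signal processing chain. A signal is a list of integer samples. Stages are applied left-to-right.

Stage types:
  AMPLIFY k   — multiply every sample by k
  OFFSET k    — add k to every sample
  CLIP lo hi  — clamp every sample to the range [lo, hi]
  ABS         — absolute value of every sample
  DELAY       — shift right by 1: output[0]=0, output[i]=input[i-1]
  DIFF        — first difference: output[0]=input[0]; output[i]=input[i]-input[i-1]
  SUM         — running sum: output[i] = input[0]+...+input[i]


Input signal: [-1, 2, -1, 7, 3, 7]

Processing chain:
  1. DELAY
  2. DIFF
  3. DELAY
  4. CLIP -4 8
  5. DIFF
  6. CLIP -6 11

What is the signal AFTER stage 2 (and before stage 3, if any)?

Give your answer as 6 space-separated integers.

Answer: 0 -1 3 -3 8 -4

Derivation:
Input: [-1, 2, -1, 7, 3, 7]
Stage 1 (DELAY): [0, -1, 2, -1, 7, 3] = [0, -1, 2, -1, 7, 3] -> [0, -1, 2, -1, 7, 3]
Stage 2 (DIFF): s[0]=0, -1-0=-1, 2--1=3, -1-2=-3, 7--1=8, 3-7=-4 -> [0, -1, 3, -3, 8, -4]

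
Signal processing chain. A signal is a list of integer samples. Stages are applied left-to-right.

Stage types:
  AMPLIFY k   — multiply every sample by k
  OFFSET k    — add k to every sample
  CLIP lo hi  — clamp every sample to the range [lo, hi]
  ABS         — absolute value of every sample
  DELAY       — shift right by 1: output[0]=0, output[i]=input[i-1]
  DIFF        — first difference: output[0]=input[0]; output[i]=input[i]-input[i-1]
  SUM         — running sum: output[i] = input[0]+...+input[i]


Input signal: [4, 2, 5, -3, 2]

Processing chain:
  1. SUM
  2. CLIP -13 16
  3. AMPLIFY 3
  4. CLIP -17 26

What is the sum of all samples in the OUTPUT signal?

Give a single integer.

Input: [4, 2, 5, -3, 2]
Stage 1 (SUM): sum[0..0]=4, sum[0..1]=6, sum[0..2]=11, sum[0..3]=8, sum[0..4]=10 -> [4, 6, 11, 8, 10]
Stage 2 (CLIP -13 16): clip(4,-13,16)=4, clip(6,-13,16)=6, clip(11,-13,16)=11, clip(8,-13,16)=8, clip(10,-13,16)=10 -> [4, 6, 11, 8, 10]
Stage 3 (AMPLIFY 3): 4*3=12, 6*3=18, 11*3=33, 8*3=24, 10*3=30 -> [12, 18, 33, 24, 30]
Stage 4 (CLIP -17 26): clip(12,-17,26)=12, clip(18,-17,26)=18, clip(33,-17,26)=26, clip(24,-17,26)=24, clip(30,-17,26)=26 -> [12, 18, 26, 24, 26]
Output sum: 106

Answer: 106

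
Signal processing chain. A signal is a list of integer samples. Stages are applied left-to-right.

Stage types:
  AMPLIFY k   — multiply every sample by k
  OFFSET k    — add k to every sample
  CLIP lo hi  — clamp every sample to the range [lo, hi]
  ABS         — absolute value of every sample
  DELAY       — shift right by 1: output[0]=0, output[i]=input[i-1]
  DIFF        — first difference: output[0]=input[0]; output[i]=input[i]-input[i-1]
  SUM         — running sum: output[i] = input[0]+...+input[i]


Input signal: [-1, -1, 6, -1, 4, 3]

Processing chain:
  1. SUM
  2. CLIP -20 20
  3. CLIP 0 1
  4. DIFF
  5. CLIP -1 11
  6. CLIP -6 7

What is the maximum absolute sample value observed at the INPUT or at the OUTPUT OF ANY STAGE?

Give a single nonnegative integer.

Answer: 10

Derivation:
Input: [-1, -1, 6, -1, 4, 3] (max |s|=6)
Stage 1 (SUM): sum[0..0]=-1, sum[0..1]=-2, sum[0..2]=4, sum[0..3]=3, sum[0..4]=7, sum[0..5]=10 -> [-1, -2, 4, 3, 7, 10] (max |s|=10)
Stage 2 (CLIP -20 20): clip(-1,-20,20)=-1, clip(-2,-20,20)=-2, clip(4,-20,20)=4, clip(3,-20,20)=3, clip(7,-20,20)=7, clip(10,-20,20)=10 -> [-1, -2, 4, 3, 7, 10] (max |s|=10)
Stage 3 (CLIP 0 1): clip(-1,0,1)=0, clip(-2,0,1)=0, clip(4,0,1)=1, clip(3,0,1)=1, clip(7,0,1)=1, clip(10,0,1)=1 -> [0, 0, 1, 1, 1, 1] (max |s|=1)
Stage 4 (DIFF): s[0]=0, 0-0=0, 1-0=1, 1-1=0, 1-1=0, 1-1=0 -> [0, 0, 1, 0, 0, 0] (max |s|=1)
Stage 5 (CLIP -1 11): clip(0,-1,11)=0, clip(0,-1,11)=0, clip(1,-1,11)=1, clip(0,-1,11)=0, clip(0,-1,11)=0, clip(0,-1,11)=0 -> [0, 0, 1, 0, 0, 0] (max |s|=1)
Stage 6 (CLIP -6 7): clip(0,-6,7)=0, clip(0,-6,7)=0, clip(1,-6,7)=1, clip(0,-6,7)=0, clip(0,-6,7)=0, clip(0,-6,7)=0 -> [0, 0, 1, 0, 0, 0] (max |s|=1)
Overall max amplitude: 10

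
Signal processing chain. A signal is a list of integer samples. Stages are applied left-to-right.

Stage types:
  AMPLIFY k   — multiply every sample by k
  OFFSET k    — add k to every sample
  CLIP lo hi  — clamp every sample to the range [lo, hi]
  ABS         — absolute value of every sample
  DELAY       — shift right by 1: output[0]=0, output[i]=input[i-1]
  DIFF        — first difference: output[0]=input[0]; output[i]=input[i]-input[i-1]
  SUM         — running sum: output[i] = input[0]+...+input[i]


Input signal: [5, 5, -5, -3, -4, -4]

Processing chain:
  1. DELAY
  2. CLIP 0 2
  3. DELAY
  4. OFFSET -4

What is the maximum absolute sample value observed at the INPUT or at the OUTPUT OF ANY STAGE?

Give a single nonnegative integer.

Input: [5, 5, -5, -3, -4, -4] (max |s|=5)
Stage 1 (DELAY): [0, 5, 5, -5, -3, -4] = [0, 5, 5, -5, -3, -4] -> [0, 5, 5, -5, -3, -4] (max |s|=5)
Stage 2 (CLIP 0 2): clip(0,0,2)=0, clip(5,0,2)=2, clip(5,0,2)=2, clip(-5,0,2)=0, clip(-3,0,2)=0, clip(-4,0,2)=0 -> [0, 2, 2, 0, 0, 0] (max |s|=2)
Stage 3 (DELAY): [0, 0, 2, 2, 0, 0] = [0, 0, 2, 2, 0, 0] -> [0, 0, 2, 2, 0, 0] (max |s|=2)
Stage 4 (OFFSET -4): 0+-4=-4, 0+-4=-4, 2+-4=-2, 2+-4=-2, 0+-4=-4, 0+-4=-4 -> [-4, -4, -2, -2, -4, -4] (max |s|=4)
Overall max amplitude: 5

Answer: 5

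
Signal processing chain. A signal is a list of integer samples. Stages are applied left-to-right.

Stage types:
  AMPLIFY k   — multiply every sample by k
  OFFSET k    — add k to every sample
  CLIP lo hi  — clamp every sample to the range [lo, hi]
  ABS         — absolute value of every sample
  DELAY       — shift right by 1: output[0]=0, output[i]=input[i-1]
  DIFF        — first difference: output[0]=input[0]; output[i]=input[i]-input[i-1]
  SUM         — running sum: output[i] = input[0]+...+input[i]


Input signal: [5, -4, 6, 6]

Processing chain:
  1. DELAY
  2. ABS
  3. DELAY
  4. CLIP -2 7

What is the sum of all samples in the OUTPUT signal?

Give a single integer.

Answer: 9

Derivation:
Input: [5, -4, 6, 6]
Stage 1 (DELAY): [0, 5, -4, 6] = [0, 5, -4, 6] -> [0, 5, -4, 6]
Stage 2 (ABS): |0|=0, |5|=5, |-4|=4, |6|=6 -> [0, 5, 4, 6]
Stage 3 (DELAY): [0, 0, 5, 4] = [0, 0, 5, 4] -> [0, 0, 5, 4]
Stage 4 (CLIP -2 7): clip(0,-2,7)=0, clip(0,-2,7)=0, clip(5,-2,7)=5, clip(4,-2,7)=4 -> [0, 0, 5, 4]
Output sum: 9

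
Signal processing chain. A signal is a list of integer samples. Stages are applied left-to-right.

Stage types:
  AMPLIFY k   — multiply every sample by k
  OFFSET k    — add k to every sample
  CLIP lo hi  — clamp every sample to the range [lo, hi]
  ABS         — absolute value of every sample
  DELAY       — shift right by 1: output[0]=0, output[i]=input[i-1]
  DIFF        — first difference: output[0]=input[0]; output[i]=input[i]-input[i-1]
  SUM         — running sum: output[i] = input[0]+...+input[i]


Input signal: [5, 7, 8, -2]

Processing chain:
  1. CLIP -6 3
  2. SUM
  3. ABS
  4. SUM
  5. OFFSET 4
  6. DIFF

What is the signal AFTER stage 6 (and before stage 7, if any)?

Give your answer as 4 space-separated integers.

Input: [5, 7, 8, -2]
Stage 1 (CLIP -6 3): clip(5,-6,3)=3, clip(7,-6,3)=3, clip(8,-6,3)=3, clip(-2,-6,3)=-2 -> [3, 3, 3, -2]
Stage 2 (SUM): sum[0..0]=3, sum[0..1]=6, sum[0..2]=9, sum[0..3]=7 -> [3, 6, 9, 7]
Stage 3 (ABS): |3|=3, |6|=6, |9|=9, |7|=7 -> [3, 6, 9, 7]
Stage 4 (SUM): sum[0..0]=3, sum[0..1]=9, sum[0..2]=18, sum[0..3]=25 -> [3, 9, 18, 25]
Stage 5 (OFFSET 4): 3+4=7, 9+4=13, 18+4=22, 25+4=29 -> [7, 13, 22, 29]
Stage 6 (DIFF): s[0]=7, 13-7=6, 22-13=9, 29-22=7 -> [7, 6, 9, 7]

Answer: 7 6 9 7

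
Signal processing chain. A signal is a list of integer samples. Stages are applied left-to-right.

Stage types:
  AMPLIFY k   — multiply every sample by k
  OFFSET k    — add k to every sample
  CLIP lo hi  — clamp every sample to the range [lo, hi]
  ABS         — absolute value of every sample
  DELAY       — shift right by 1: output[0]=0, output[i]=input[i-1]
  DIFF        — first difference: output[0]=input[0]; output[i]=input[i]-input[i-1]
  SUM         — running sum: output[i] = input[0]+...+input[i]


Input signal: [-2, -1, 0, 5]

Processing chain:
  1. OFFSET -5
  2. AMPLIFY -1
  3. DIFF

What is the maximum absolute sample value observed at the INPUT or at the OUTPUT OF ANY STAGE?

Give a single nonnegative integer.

Answer: 7

Derivation:
Input: [-2, -1, 0, 5] (max |s|=5)
Stage 1 (OFFSET -5): -2+-5=-7, -1+-5=-6, 0+-5=-5, 5+-5=0 -> [-7, -6, -5, 0] (max |s|=7)
Stage 2 (AMPLIFY -1): -7*-1=7, -6*-1=6, -5*-1=5, 0*-1=0 -> [7, 6, 5, 0] (max |s|=7)
Stage 3 (DIFF): s[0]=7, 6-7=-1, 5-6=-1, 0-5=-5 -> [7, -1, -1, -5] (max |s|=7)
Overall max amplitude: 7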